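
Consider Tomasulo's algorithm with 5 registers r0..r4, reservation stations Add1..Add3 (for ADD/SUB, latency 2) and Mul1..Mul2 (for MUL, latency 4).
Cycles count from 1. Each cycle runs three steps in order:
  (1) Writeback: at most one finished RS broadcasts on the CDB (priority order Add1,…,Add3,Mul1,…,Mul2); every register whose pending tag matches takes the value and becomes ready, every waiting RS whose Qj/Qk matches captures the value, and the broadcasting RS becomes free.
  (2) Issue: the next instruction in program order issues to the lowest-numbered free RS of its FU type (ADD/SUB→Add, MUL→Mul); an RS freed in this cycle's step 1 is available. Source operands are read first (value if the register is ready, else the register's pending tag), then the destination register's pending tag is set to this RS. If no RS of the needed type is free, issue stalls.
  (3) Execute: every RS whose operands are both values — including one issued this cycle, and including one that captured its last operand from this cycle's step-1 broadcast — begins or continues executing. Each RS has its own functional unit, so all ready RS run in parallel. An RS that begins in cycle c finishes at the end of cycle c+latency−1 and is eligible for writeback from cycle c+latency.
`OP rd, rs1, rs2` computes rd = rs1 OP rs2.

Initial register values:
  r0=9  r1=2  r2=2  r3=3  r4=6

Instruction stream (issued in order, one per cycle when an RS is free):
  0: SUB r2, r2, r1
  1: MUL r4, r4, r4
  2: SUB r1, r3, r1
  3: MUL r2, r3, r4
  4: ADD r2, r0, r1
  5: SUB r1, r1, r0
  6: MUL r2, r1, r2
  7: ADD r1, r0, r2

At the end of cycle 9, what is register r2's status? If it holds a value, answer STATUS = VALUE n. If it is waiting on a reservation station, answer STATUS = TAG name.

cycle 1: issue SUB r2<-Add1 // r0:9,r1:2,r2:Add1,r3:3,r4:6
cycle 2: issue MUL r4<-Mul1 // r0:9,r1:2,r2:Add1,r3:3,r4:Mul1
cycle 3: CDB Add1=0; issue SUB r1<-Add1 // r0:9,r1:Add1,r2:0,r3:3,r4:Mul1
cycle 4: issue MUL r2<-Mul2 // r0:9,r1:Add1,r2:Mul2,r3:3,r4:Mul1
cycle 5: CDB Add1=1; issue ADD r2<-Add1 // r0:9,r1:1,r2:Add1,r3:3,r4:Mul1
cycle 6: CDB Mul1=36; issue SUB r1<-Add2 // r0:9,r1:Add2,r2:Add1,r3:3,r4:36
cycle 7: CDB Add1=10; issue MUL r2<-Mul1 // r0:9,r1:Add2,r2:Mul1,r3:3,r4:36
cycle 8: CDB Add2=-8; issue ADD r1<-Add1 // r0:9,r1:Add1,r2:Mul1,r3:3,r4:36
cycle 9: - // r0:9,r1:Add1,r2:Mul1,r3:3,r4:36

STATUS = TAG Mul1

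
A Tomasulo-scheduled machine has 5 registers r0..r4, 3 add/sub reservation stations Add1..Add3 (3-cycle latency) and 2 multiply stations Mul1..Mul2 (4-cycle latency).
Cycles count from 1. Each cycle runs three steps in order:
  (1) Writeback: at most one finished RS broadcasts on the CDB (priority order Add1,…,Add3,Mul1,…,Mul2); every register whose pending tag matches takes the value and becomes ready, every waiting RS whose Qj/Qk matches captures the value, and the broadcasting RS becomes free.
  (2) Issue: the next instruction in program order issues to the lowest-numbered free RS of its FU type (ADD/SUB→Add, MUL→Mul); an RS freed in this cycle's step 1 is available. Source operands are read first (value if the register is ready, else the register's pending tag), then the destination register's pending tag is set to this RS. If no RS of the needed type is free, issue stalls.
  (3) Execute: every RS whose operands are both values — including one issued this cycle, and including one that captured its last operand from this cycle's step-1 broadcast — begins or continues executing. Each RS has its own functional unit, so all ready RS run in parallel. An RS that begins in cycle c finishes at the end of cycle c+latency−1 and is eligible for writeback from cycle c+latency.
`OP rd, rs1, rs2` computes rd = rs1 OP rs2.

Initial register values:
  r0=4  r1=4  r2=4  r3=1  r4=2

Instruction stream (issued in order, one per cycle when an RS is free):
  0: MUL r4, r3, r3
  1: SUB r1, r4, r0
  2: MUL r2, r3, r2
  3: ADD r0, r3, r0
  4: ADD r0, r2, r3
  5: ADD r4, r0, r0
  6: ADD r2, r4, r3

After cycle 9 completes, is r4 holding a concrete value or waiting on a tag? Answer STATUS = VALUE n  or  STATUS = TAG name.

c1: issue MUL r4<-Mul1 | r0:4,r1:4,r2:4,r3:1,r4:Mul1
c2: issue SUB r1<-Add1 | r0:4,r1:Add1,r2:4,r3:1,r4:Mul1
c3: issue MUL r2<-Mul2 | r0:4,r1:Add1,r2:Mul2,r3:1,r4:Mul1
c4: issue ADD r0<-Add2 | r0:Add2,r1:Add1,r2:Mul2,r3:1,r4:Mul1
c5: CDB Mul1=1; issue ADD r0<-Add3 | r0:Add3,r1:Add1,r2:Mul2,r3:1,r4:1
c6: stall | r0:Add3,r1:Add1,r2:Mul2,r3:1,r4:1
c7: CDB Add2=5; issue ADD r4<-Add2 | r0:Add3,r1:Add1,r2:Mul2,r3:1,r4:Add2
c8: CDB Add1=-3; issue ADD r2<-Add1 | r0:Add3,r1:-3,r2:Add1,r3:1,r4:Add2
c9: CDB Mul2=4 | r0:Add3,r1:-3,r2:Add1,r3:1,r4:Add2

STATUS = TAG Add2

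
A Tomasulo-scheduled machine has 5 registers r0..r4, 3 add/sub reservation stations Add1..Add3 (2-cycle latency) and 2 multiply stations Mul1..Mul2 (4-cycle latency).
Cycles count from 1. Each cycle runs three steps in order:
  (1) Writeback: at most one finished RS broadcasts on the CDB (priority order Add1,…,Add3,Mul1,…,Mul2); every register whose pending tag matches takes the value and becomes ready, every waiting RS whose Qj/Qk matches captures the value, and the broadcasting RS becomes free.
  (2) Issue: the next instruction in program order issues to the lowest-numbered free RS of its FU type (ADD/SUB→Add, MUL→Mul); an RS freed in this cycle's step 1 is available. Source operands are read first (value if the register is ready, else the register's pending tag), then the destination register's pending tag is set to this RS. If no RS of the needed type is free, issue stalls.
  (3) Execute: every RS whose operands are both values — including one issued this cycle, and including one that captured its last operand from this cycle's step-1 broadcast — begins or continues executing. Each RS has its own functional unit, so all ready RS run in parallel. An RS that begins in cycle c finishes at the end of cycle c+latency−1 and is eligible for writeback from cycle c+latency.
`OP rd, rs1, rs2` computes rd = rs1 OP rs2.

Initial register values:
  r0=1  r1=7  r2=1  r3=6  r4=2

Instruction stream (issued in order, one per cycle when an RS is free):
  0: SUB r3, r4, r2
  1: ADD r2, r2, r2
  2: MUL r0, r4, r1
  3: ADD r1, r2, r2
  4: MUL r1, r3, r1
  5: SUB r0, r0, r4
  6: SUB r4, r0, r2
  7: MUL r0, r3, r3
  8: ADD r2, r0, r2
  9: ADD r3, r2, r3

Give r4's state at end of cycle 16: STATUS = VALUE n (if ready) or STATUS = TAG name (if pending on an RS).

c1: issue SUB r3<-Add1 | r0:1,r1:7,r2:1,r3:Add1,r4:2
c2: issue ADD r2<-Add2 | r0:1,r1:7,r2:Add2,r3:Add1,r4:2
c3: CDB Add1=1; issue MUL r0<-Mul1 | r0:Mul1,r1:7,r2:Add2,r3:1,r4:2
c4: CDB Add2=2; issue ADD r1<-Add1 | r0:Mul1,r1:Add1,r2:2,r3:1,r4:2
c5: issue MUL r1<-Mul2 | r0:Mul1,r1:Mul2,r2:2,r3:1,r4:2
c6: CDB Add1=4; issue SUB r0<-Add1 | r0:Add1,r1:Mul2,r2:2,r3:1,r4:2
c7: CDB Mul1=14; issue SUB r4<-Add2 | r0:Add1,r1:Mul2,r2:2,r3:1,r4:Add2
c8: issue MUL r0<-Mul1 | r0:Mul1,r1:Mul2,r2:2,r3:1,r4:Add2
c9: CDB Add1=12; issue ADD r2<-Add1 | r0:Mul1,r1:Mul2,r2:Add1,r3:1,r4:Add2
c10: CDB Mul2=4; issue ADD r3<-Add3 | r0:Mul1,r1:4,r2:Add1,r3:Add3,r4:Add2
c11: CDB Add2=10 | r0:Mul1,r1:4,r2:Add1,r3:Add3,r4:10
c12: CDB Mul1=1 | r0:1,r1:4,r2:Add1,r3:Add3,r4:10
c13: - | r0:1,r1:4,r2:Add1,r3:Add3,r4:10
c14: CDB Add1=3 | r0:1,r1:4,r2:3,r3:Add3,r4:10
c15: - | r0:1,r1:4,r2:3,r3:Add3,r4:10
c16: CDB Add3=4 | r0:1,r1:4,r2:3,r3:4,r4:10

STATUS = VALUE 10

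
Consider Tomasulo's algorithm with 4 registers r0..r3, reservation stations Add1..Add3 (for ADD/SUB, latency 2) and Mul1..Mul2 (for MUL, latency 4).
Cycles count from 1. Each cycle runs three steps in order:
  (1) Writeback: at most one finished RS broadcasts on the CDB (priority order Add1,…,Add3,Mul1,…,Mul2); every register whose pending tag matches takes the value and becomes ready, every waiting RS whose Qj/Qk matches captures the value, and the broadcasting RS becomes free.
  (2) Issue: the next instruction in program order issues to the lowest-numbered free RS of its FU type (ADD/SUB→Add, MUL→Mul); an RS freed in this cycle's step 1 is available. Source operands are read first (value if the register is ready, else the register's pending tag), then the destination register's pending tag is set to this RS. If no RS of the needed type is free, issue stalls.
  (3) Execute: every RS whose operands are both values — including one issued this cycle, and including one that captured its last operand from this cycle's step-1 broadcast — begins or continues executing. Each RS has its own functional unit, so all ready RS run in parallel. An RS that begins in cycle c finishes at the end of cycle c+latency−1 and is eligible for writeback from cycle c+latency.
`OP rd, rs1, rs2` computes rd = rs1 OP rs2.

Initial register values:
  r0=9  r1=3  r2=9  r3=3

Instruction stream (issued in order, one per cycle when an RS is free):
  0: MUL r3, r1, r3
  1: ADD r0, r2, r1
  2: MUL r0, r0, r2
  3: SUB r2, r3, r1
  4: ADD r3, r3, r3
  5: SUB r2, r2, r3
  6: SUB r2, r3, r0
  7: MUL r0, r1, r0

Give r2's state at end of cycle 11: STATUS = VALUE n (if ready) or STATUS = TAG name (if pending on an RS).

cycle 1: issue MUL r3<-Mul1 // r0:9,r1:3,r2:9,r3:Mul1
cycle 2: issue ADD r0<-Add1 // r0:Add1,r1:3,r2:9,r3:Mul1
cycle 3: issue MUL r0<-Mul2 // r0:Mul2,r1:3,r2:9,r3:Mul1
cycle 4: CDB Add1=12; issue SUB r2<-Add1 // r0:Mul2,r1:3,r2:Add1,r3:Mul1
cycle 5: CDB Mul1=9; issue ADD r3<-Add2 // r0:Mul2,r1:3,r2:Add1,r3:Add2
cycle 6: issue SUB r2<-Add3 // r0:Mul2,r1:3,r2:Add3,r3:Add2
cycle 7: CDB Add1=6; issue SUB r2<-Add1 // r0:Mul2,r1:3,r2:Add1,r3:Add2
cycle 8: CDB Add2=18; issue MUL r0<-Mul1 // r0:Mul1,r1:3,r2:Add1,r3:18
cycle 9: CDB Mul2=108 // r0:Mul1,r1:3,r2:Add1,r3:18
cycle 10: CDB Add3=-12 // r0:Mul1,r1:3,r2:Add1,r3:18
cycle 11: CDB Add1=-90 // r0:Mul1,r1:3,r2:-90,r3:18

STATUS = VALUE -90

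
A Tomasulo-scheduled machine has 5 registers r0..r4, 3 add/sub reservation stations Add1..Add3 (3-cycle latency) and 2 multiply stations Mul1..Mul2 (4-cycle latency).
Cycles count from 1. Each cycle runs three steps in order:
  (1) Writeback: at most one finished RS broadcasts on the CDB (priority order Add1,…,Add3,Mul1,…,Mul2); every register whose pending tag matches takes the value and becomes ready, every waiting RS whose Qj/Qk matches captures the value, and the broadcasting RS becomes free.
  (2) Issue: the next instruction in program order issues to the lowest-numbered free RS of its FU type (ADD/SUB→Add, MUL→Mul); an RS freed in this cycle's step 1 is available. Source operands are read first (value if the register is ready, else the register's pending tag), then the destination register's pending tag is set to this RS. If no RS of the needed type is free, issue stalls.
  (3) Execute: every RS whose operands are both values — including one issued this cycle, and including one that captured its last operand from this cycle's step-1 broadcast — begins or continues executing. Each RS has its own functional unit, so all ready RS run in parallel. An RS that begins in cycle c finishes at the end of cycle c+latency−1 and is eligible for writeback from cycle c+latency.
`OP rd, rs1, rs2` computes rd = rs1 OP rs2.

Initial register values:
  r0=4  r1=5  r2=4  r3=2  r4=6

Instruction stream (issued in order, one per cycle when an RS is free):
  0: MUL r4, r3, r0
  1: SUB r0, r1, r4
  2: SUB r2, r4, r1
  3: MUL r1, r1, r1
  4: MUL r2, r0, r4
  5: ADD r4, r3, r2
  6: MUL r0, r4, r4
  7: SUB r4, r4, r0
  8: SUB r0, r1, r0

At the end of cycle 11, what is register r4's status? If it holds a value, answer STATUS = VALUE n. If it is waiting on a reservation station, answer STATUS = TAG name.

STATUS = TAG Add1

c1: issue MUL r4<-Mul1 | r0:4,r1:5,r2:4,r3:2,r4:Mul1
c2: issue SUB r0<-Add1 | r0:Add1,r1:5,r2:4,r3:2,r4:Mul1
c3: issue SUB r2<-Add2 | r0:Add1,r1:5,r2:Add2,r3:2,r4:Mul1
c4: issue MUL r1<-Mul2 | r0:Add1,r1:Mul2,r2:Add2,r3:2,r4:Mul1
c5: CDB Mul1=8; issue MUL r2<-Mul1 | r0:Add1,r1:Mul2,r2:Mul1,r3:2,r4:8
c6: issue ADD r4<-Add3 | r0:Add1,r1:Mul2,r2:Mul1,r3:2,r4:Add3
c7: stall | r0:Add1,r1:Mul2,r2:Mul1,r3:2,r4:Add3
c8: CDB Add1=-3; stall | r0:-3,r1:Mul2,r2:Mul1,r3:2,r4:Add3
c9: CDB Add2=3; stall | r0:-3,r1:Mul2,r2:Mul1,r3:2,r4:Add3
c10: CDB Mul2=25; issue MUL r0<-Mul2 | r0:Mul2,r1:25,r2:Mul1,r3:2,r4:Add3
c11: issue SUB r4<-Add1 | r0:Mul2,r1:25,r2:Mul1,r3:2,r4:Add1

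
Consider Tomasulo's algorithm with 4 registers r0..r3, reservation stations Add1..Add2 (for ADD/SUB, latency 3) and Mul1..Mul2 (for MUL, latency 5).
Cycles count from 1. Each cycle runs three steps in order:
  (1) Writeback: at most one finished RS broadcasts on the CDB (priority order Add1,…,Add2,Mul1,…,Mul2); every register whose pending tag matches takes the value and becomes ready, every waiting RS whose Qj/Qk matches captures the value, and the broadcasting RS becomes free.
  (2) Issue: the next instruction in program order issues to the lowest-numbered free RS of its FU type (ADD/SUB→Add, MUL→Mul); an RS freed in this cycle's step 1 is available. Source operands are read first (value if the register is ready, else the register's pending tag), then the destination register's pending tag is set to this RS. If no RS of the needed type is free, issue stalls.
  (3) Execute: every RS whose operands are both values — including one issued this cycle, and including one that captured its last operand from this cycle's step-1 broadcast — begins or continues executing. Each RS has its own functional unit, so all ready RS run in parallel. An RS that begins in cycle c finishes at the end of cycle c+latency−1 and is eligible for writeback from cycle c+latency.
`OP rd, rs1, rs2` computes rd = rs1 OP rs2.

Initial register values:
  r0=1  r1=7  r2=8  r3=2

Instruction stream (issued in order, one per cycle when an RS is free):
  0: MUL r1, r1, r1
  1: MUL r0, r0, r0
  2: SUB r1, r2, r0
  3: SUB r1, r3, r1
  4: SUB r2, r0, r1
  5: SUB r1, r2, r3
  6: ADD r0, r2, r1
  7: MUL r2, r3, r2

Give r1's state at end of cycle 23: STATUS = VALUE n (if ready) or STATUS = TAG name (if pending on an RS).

  c1: issue MUL r1<-Mul1  regs: r0:1,r1:Mul1,r2:8,r3:2
  c2: issue MUL r0<-Mul2  regs: r0:Mul2,r1:Mul1,r2:8,r3:2
  c3: issue SUB r1<-Add1  regs: r0:Mul2,r1:Add1,r2:8,r3:2
  c4: issue SUB r1<-Add2  regs: r0:Mul2,r1:Add2,r2:8,r3:2
  c5: stall  regs: r0:Mul2,r1:Add2,r2:8,r3:2
  c6: CDB Mul1=49; stall  regs: r0:Mul2,r1:Add2,r2:8,r3:2
  c7: CDB Mul2=1; stall  regs: r0:1,r1:Add2,r2:8,r3:2
  c8: stall  regs: r0:1,r1:Add2,r2:8,r3:2
  c9: stall  regs: r0:1,r1:Add2,r2:8,r3:2
  c10: CDB Add1=7; issue SUB r2<-Add1  regs: r0:1,r1:Add2,r2:Add1,r3:2
  c11: stall  regs: r0:1,r1:Add2,r2:Add1,r3:2
  c12: stall  regs: r0:1,r1:Add2,r2:Add1,r3:2
  c13: CDB Add2=-5; issue SUB r1<-Add2  regs: r0:1,r1:Add2,r2:Add1,r3:2
  c14: stall  regs: r0:1,r1:Add2,r2:Add1,r3:2
  c15: stall  regs: r0:1,r1:Add2,r2:Add1,r3:2
  c16: CDB Add1=6; issue ADD r0<-Add1  regs: r0:Add1,r1:Add2,r2:6,r3:2
  c17: issue MUL r2<-Mul1  regs: r0:Add1,r1:Add2,r2:Mul1,r3:2
  c18: -  regs: r0:Add1,r1:Add2,r2:Mul1,r3:2
  c19: CDB Add2=4  regs: r0:Add1,r1:4,r2:Mul1,r3:2
  c20: -  regs: r0:Add1,r1:4,r2:Mul1,r3:2
  c21: -  regs: r0:Add1,r1:4,r2:Mul1,r3:2
  c22: CDB Add1=10  regs: r0:10,r1:4,r2:Mul1,r3:2
  c23: CDB Mul1=12  regs: r0:10,r1:4,r2:12,r3:2

STATUS = VALUE 4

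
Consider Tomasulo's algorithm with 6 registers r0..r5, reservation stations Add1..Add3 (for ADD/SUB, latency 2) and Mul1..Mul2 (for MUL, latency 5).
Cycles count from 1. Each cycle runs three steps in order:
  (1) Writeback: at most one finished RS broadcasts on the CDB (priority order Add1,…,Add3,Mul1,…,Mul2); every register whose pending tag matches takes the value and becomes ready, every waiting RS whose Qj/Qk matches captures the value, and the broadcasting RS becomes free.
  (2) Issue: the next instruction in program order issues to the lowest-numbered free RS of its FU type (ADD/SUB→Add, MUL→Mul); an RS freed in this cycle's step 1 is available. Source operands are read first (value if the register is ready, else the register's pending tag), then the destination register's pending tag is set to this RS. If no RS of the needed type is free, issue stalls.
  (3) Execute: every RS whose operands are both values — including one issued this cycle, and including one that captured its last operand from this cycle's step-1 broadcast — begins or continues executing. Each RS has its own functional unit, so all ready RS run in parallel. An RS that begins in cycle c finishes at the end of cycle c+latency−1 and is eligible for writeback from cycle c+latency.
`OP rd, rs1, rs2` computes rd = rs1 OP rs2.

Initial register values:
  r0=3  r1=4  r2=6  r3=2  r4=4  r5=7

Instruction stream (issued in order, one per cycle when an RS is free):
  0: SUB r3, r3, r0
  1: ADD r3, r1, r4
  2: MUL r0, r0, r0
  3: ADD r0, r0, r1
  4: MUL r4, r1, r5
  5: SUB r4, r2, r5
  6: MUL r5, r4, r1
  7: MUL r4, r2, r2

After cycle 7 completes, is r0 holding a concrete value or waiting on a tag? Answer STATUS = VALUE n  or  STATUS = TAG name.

STATUS = TAG Add1

c1: issue SUB r3<-Add1 | r0:3,r1:4,r2:6,r3:Add1,r4:4,r5:7
c2: issue ADD r3<-Add2 | r0:3,r1:4,r2:6,r3:Add2,r4:4,r5:7
c3: CDB Add1=-1; issue MUL r0<-Mul1 | r0:Mul1,r1:4,r2:6,r3:Add2,r4:4,r5:7
c4: CDB Add2=8; issue ADD r0<-Add1 | r0:Add1,r1:4,r2:6,r3:8,r4:4,r5:7
c5: issue MUL r4<-Mul2 | r0:Add1,r1:4,r2:6,r3:8,r4:Mul2,r5:7
c6: issue SUB r4<-Add2 | r0:Add1,r1:4,r2:6,r3:8,r4:Add2,r5:7
c7: stall | r0:Add1,r1:4,r2:6,r3:8,r4:Add2,r5:7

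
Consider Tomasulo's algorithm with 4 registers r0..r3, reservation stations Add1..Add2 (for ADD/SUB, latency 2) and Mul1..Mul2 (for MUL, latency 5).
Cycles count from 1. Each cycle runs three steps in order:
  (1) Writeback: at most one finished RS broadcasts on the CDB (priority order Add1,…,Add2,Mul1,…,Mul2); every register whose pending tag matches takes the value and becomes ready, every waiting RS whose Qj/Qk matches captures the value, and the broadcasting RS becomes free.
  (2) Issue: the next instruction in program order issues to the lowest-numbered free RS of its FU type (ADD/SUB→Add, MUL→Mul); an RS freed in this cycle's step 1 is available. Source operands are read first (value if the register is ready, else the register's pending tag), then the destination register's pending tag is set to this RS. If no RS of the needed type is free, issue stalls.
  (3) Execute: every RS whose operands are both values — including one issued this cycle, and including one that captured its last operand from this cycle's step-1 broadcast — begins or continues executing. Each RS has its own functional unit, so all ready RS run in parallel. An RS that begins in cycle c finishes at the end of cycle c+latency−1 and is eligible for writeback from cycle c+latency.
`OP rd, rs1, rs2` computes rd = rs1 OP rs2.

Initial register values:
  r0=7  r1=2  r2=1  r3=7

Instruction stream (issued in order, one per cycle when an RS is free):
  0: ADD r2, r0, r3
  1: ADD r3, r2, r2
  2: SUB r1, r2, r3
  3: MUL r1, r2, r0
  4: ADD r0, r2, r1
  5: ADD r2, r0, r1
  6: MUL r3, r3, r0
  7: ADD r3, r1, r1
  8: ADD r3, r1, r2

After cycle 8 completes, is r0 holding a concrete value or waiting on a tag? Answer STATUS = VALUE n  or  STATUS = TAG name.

cycle 1: issue ADD r2<-Add1 // r0:7,r1:2,r2:Add1,r3:7
cycle 2: issue ADD r3<-Add2 // r0:7,r1:2,r2:Add1,r3:Add2
cycle 3: CDB Add1=14; issue SUB r1<-Add1 // r0:7,r1:Add1,r2:14,r3:Add2
cycle 4: issue MUL r1<-Mul1 // r0:7,r1:Mul1,r2:14,r3:Add2
cycle 5: CDB Add2=28; issue ADD r0<-Add2 // r0:Add2,r1:Mul1,r2:14,r3:28
cycle 6: stall // r0:Add2,r1:Mul1,r2:14,r3:28
cycle 7: CDB Add1=-14; issue ADD r2<-Add1 // r0:Add2,r1:Mul1,r2:Add1,r3:28
cycle 8: issue MUL r3<-Mul2 // r0:Add2,r1:Mul1,r2:Add1,r3:Mul2

STATUS = TAG Add2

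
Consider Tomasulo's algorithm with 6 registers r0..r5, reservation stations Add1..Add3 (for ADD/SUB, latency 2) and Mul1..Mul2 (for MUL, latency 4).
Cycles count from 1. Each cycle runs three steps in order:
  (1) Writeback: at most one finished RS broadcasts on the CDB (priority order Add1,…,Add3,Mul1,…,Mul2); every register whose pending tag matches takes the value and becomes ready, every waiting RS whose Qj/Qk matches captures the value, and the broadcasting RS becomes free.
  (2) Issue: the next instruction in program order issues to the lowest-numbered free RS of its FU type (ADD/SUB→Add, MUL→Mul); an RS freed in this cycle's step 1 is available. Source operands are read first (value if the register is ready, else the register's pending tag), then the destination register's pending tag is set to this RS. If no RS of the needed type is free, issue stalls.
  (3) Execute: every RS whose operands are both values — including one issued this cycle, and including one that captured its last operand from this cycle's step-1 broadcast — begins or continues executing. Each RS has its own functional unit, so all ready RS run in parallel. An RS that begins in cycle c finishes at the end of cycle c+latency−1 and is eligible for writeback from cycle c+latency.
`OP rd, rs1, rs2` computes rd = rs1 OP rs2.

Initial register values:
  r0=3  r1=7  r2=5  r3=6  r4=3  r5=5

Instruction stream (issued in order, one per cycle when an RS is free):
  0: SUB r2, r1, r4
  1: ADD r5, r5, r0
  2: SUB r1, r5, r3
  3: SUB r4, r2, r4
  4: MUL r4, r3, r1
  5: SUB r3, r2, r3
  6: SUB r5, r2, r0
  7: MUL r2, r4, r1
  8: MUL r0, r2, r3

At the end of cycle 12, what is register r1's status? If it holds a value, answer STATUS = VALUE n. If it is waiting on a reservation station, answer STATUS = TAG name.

cycle 1: issue SUB r2<-Add1 // r0:3,r1:7,r2:Add1,r3:6,r4:3,r5:5
cycle 2: issue ADD r5<-Add2 // r0:3,r1:7,r2:Add1,r3:6,r4:3,r5:Add2
cycle 3: CDB Add1=4; issue SUB r1<-Add1 // r0:3,r1:Add1,r2:4,r3:6,r4:3,r5:Add2
cycle 4: CDB Add2=8; issue SUB r4<-Add2 // r0:3,r1:Add1,r2:4,r3:6,r4:Add2,r5:8
cycle 5: issue MUL r4<-Mul1 // r0:3,r1:Add1,r2:4,r3:6,r4:Mul1,r5:8
cycle 6: CDB Add1=2; issue SUB r3<-Add1 // r0:3,r1:2,r2:4,r3:Add1,r4:Mul1,r5:8
cycle 7: CDB Add2=1; issue SUB r5<-Add2 // r0:3,r1:2,r2:4,r3:Add1,r4:Mul1,r5:Add2
cycle 8: CDB Add1=-2; issue MUL r2<-Mul2 // r0:3,r1:2,r2:Mul2,r3:-2,r4:Mul1,r5:Add2
cycle 9: CDB Add2=1; stall // r0:3,r1:2,r2:Mul2,r3:-2,r4:Mul1,r5:1
cycle 10: CDB Mul1=12; issue MUL r0<-Mul1 // r0:Mul1,r1:2,r2:Mul2,r3:-2,r4:12,r5:1
cycle 11: - // r0:Mul1,r1:2,r2:Mul2,r3:-2,r4:12,r5:1
cycle 12: - // r0:Mul1,r1:2,r2:Mul2,r3:-2,r4:12,r5:1

STATUS = VALUE 2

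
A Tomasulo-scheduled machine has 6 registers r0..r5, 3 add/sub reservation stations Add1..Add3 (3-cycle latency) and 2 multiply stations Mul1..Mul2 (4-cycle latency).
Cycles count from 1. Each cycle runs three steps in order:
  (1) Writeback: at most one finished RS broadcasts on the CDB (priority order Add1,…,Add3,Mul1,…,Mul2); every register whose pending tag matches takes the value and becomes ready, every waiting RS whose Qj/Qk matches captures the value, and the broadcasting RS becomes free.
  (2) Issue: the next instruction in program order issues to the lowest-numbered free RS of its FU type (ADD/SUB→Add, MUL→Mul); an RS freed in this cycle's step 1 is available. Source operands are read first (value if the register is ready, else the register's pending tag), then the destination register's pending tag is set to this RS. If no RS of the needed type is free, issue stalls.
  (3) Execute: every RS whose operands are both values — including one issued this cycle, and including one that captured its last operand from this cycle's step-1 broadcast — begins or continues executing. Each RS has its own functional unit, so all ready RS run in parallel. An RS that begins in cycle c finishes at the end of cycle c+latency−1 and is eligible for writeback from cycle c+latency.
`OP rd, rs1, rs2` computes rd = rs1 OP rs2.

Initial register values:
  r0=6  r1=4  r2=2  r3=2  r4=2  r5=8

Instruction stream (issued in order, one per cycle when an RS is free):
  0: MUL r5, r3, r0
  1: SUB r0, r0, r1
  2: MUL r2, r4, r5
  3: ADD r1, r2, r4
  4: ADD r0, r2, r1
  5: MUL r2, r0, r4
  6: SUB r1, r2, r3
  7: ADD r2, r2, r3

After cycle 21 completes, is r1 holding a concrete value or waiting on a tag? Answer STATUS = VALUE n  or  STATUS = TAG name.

STATUS = TAG Add3

c1: issue MUL r5<-Mul1 | r0:6,r1:4,r2:2,r3:2,r4:2,r5:Mul1
c2: issue SUB r0<-Add1 | r0:Add1,r1:4,r2:2,r3:2,r4:2,r5:Mul1
c3: issue MUL r2<-Mul2 | r0:Add1,r1:4,r2:Mul2,r3:2,r4:2,r5:Mul1
c4: issue ADD r1<-Add2 | r0:Add1,r1:Add2,r2:Mul2,r3:2,r4:2,r5:Mul1
c5: CDB Add1=2; issue ADD r0<-Add1 | r0:Add1,r1:Add2,r2:Mul2,r3:2,r4:2,r5:Mul1
c6: CDB Mul1=12; issue MUL r2<-Mul1 | r0:Add1,r1:Add2,r2:Mul1,r3:2,r4:2,r5:12
c7: issue SUB r1<-Add3 | r0:Add1,r1:Add3,r2:Mul1,r3:2,r4:2,r5:12
c8: stall | r0:Add1,r1:Add3,r2:Mul1,r3:2,r4:2,r5:12
c9: stall | r0:Add1,r1:Add3,r2:Mul1,r3:2,r4:2,r5:12
c10: CDB Mul2=24; stall | r0:Add1,r1:Add3,r2:Mul1,r3:2,r4:2,r5:12
c11: stall | r0:Add1,r1:Add3,r2:Mul1,r3:2,r4:2,r5:12
c12: stall | r0:Add1,r1:Add3,r2:Mul1,r3:2,r4:2,r5:12
c13: CDB Add2=26; issue ADD r2<-Add2 | r0:Add1,r1:Add3,r2:Add2,r3:2,r4:2,r5:12
c14: - | r0:Add1,r1:Add3,r2:Add2,r3:2,r4:2,r5:12
c15: - | r0:Add1,r1:Add3,r2:Add2,r3:2,r4:2,r5:12
c16: CDB Add1=50 | r0:50,r1:Add3,r2:Add2,r3:2,r4:2,r5:12
c17: - | r0:50,r1:Add3,r2:Add2,r3:2,r4:2,r5:12
c18: - | r0:50,r1:Add3,r2:Add2,r3:2,r4:2,r5:12
c19: - | r0:50,r1:Add3,r2:Add2,r3:2,r4:2,r5:12
c20: CDB Mul1=100 | r0:50,r1:Add3,r2:Add2,r3:2,r4:2,r5:12
c21: - | r0:50,r1:Add3,r2:Add2,r3:2,r4:2,r5:12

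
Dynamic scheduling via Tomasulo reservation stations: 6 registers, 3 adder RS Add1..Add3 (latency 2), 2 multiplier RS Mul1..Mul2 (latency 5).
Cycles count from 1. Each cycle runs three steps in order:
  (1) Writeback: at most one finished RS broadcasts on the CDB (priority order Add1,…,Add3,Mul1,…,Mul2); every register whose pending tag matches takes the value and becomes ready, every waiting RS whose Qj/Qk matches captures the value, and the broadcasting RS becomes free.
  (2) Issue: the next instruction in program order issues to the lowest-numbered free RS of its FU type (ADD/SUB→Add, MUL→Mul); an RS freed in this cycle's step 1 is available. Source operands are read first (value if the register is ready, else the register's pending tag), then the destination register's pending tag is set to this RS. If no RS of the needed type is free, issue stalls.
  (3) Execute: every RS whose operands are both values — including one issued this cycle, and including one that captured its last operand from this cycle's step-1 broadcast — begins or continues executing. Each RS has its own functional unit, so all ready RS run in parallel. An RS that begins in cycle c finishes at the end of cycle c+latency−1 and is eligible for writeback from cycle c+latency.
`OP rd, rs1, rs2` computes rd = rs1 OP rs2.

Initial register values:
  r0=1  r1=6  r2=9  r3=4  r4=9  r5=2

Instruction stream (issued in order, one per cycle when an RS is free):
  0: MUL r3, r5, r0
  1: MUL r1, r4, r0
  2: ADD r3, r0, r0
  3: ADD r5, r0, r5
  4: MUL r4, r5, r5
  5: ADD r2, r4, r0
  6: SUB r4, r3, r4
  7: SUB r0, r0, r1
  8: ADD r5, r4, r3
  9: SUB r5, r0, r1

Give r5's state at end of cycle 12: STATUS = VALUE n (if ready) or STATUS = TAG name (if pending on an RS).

STATUS = TAG Add3

c1: issue MUL r3<-Mul1 | r0:1,r1:6,r2:9,r3:Mul1,r4:9,r5:2
c2: issue MUL r1<-Mul2 | r0:1,r1:Mul2,r2:9,r3:Mul1,r4:9,r5:2
c3: issue ADD r3<-Add1 | r0:1,r1:Mul2,r2:9,r3:Add1,r4:9,r5:2
c4: issue ADD r5<-Add2 | r0:1,r1:Mul2,r2:9,r3:Add1,r4:9,r5:Add2
c5: CDB Add1=2; stall | r0:1,r1:Mul2,r2:9,r3:2,r4:9,r5:Add2
c6: CDB Add2=3; stall | r0:1,r1:Mul2,r2:9,r3:2,r4:9,r5:3
c7: CDB Mul1=2; issue MUL r4<-Mul1 | r0:1,r1:Mul2,r2:9,r3:2,r4:Mul1,r5:3
c8: CDB Mul2=9; issue ADD r2<-Add1 | r0:1,r1:9,r2:Add1,r3:2,r4:Mul1,r5:3
c9: issue SUB r4<-Add2 | r0:1,r1:9,r2:Add1,r3:2,r4:Add2,r5:3
c10: issue SUB r0<-Add3 | r0:Add3,r1:9,r2:Add1,r3:2,r4:Add2,r5:3
c11: stall | r0:Add3,r1:9,r2:Add1,r3:2,r4:Add2,r5:3
c12: CDB Add3=-8; issue ADD r5<-Add3 | r0:-8,r1:9,r2:Add1,r3:2,r4:Add2,r5:Add3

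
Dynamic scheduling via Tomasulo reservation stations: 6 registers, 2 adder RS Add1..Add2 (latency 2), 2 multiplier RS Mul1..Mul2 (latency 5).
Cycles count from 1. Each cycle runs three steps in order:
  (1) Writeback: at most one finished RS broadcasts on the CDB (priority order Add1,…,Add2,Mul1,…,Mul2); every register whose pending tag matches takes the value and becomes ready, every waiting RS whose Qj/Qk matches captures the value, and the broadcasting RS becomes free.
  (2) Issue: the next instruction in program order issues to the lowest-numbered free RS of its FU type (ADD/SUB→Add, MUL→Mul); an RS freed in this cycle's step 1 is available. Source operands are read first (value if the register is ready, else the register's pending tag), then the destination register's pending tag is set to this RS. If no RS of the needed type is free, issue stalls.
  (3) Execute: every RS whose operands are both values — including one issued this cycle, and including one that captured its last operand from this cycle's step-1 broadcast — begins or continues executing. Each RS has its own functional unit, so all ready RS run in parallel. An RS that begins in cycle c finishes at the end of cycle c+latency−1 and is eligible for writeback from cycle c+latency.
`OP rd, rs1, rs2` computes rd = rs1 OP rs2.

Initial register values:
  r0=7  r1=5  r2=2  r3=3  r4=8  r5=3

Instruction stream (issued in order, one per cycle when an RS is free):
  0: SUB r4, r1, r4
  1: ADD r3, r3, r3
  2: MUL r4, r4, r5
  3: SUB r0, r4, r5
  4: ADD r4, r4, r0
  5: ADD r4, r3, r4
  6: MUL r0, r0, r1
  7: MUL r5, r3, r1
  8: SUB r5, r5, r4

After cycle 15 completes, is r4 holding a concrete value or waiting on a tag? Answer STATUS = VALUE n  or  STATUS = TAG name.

c1: issue SUB r4<-Add1 | r0:7,r1:5,r2:2,r3:3,r4:Add1,r5:3
c2: issue ADD r3<-Add2 | r0:7,r1:5,r2:2,r3:Add2,r4:Add1,r5:3
c3: CDB Add1=-3; issue MUL r4<-Mul1 | r0:7,r1:5,r2:2,r3:Add2,r4:Mul1,r5:3
c4: CDB Add2=6; issue SUB r0<-Add1 | r0:Add1,r1:5,r2:2,r3:6,r4:Mul1,r5:3
c5: issue ADD r4<-Add2 | r0:Add1,r1:5,r2:2,r3:6,r4:Add2,r5:3
c6: stall | r0:Add1,r1:5,r2:2,r3:6,r4:Add2,r5:3
c7: stall | r0:Add1,r1:5,r2:2,r3:6,r4:Add2,r5:3
c8: CDB Mul1=-9; stall | r0:Add1,r1:5,r2:2,r3:6,r4:Add2,r5:3
c9: stall | r0:Add1,r1:5,r2:2,r3:6,r4:Add2,r5:3
c10: CDB Add1=-12; issue ADD r4<-Add1 | r0:-12,r1:5,r2:2,r3:6,r4:Add1,r5:3
c11: issue MUL r0<-Mul1 | r0:Mul1,r1:5,r2:2,r3:6,r4:Add1,r5:3
c12: CDB Add2=-21; issue MUL r5<-Mul2 | r0:Mul1,r1:5,r2:2,r3:6,r4:Add1,r5:Mul2
c13: issue SUB r5<-Add2 | r0:Mul1,r1:5,r2:2,r3:6,r4:Add1,r5:Add2
c14: CDB Add1=-15 | r0:Mul1,r1:5,r2:2,r3:6,r4:-15,r5:Add2
c15: - | r0:Mul1,r1:5,r2:2,r3:6,r4:-15,r5:Add2

STATUS = VALUE -15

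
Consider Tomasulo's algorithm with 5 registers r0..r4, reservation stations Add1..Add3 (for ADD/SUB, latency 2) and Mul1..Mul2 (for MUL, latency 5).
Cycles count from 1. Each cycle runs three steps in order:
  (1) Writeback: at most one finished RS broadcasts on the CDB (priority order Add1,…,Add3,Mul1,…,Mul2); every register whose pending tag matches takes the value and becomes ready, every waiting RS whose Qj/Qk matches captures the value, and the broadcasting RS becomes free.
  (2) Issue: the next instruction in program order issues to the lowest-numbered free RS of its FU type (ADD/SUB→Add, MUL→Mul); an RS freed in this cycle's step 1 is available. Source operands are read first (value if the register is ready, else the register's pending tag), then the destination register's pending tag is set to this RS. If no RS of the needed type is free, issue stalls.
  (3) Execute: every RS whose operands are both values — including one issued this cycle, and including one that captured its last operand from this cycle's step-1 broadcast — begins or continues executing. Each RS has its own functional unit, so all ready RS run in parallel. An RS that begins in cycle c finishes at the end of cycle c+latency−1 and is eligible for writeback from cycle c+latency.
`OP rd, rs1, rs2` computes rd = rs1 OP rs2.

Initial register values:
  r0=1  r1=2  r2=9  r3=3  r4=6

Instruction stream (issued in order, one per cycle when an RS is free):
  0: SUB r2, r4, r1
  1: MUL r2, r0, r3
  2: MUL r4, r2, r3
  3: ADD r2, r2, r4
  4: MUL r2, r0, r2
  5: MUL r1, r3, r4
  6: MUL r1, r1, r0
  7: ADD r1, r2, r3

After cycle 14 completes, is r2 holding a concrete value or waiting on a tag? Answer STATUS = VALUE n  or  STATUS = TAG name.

c1: issue SUB r2<-Add1 | r0:1,r1:2,r2:Add1,r3:3,r4:6
c2: issue MUL r2<-Mul1 | r0:1,r1:2,r2:Mul1,r3:3,r4:6
c3: CDB Add1=4; issue MUL r4<-Mul2 | r0:1,r1:2,r2:Mul1,r3:3,r4:Mul2
c4: issue ADD r2<-Add1 | r0:1,r1:2,r2:Add1,r3:3,r4:Mul2
c5: stall | r0:1,r1:2,r2:Add1,r3:3,r4:Mul2
c6: stall | r0:1,r1:2,r2:Add1,r3:3,r4:Mul2
c7: CDB Mul1=3; issue MUL r2<-Mul1 | r0:1,r1:2,r2:Mul1,r3:3,r4:Mul2
c8: stall | r0:1,r1:2,r2:Mul1,r3:3,r4:Mul2
c9: stall | r0:1,r1:2,r2:Mul1,r3:3,r4:Mul2
c10: stall | r0:1,r1:2,r2:Mul1,r3:3,r4:Mul2
c11: stall | r0:1,r1:2,r2:Mul1,r3:3,r4:Mul2
c12: CDB Mul2=9; issue MUL r1<-Mul2 | r0:1,r1:Mul2,r2:Mul1,r3:3,r4:9
c13: stall | r0:1,r1:Mul2,r2:Mul1,r3:3,r4:9
c14: CDB Add1=12; stall | r0:1,r1:Mul2,r2:Mul1,r3:3,r4:9

STATUS = TAG Mul1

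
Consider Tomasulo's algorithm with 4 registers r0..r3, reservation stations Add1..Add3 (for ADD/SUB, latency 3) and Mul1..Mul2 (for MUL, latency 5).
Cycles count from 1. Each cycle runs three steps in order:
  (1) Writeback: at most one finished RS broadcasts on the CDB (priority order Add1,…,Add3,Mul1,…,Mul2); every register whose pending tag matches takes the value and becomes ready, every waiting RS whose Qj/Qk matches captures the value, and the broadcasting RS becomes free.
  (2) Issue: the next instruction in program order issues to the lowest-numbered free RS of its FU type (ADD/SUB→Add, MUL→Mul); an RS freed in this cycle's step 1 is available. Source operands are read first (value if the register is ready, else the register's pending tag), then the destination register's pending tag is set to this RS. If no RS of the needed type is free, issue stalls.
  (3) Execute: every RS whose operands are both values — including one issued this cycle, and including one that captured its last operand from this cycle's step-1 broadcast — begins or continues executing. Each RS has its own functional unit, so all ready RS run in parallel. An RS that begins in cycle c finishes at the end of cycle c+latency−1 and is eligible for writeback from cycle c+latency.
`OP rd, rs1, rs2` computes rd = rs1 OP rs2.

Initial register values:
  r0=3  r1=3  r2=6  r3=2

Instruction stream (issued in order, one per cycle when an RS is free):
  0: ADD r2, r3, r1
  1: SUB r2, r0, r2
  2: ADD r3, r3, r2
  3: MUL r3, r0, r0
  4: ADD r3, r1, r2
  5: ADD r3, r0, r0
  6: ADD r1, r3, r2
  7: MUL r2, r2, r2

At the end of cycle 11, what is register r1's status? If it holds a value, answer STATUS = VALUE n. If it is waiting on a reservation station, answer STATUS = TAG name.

c1: issue ADD r2<-Add1 | r0:3,r1:3,r2:Add1,r3:2
c2: issue SUB r2<-Add2 | r0:3,r1:3,r2:Add2,r3:2
c3: issue ADD r3<-Add3 | r0:3,r1:3,r2:Add2,r3:Add3
c4: CDB Add1=5; issue MUL r3<-Mul1 | r0:3,r1:3,r2:Add2,r3:Mul1
c5: issue ADD r3<-Add1 | r0:3,r1:3,r2:Add2,r3:Add1
c6: stall | r0:3,r1:3,r2:Add2,r3:Add1
c7: CDB Add2=-2; issue ADD r3<-Add2 | r0:3,r1:3,r2:-2,r3:Add2
c8: stall | r0:3,r1:3,r2:-2,r3:Add2
c9: CDB Mul1=9; stall | r0:3,r1:3,r2:-2,r3:Add2
c10: CDB Add1=1; issue ADD r1<-Add1 | r0:3,r1:Add1,r2:-2,r3:Add2
c11: CDB Add2=6; issue MUL r2<-Mul1 | r0:3,r1:Add1,r2:Mul1,r3:6

STATUS = TAG Add1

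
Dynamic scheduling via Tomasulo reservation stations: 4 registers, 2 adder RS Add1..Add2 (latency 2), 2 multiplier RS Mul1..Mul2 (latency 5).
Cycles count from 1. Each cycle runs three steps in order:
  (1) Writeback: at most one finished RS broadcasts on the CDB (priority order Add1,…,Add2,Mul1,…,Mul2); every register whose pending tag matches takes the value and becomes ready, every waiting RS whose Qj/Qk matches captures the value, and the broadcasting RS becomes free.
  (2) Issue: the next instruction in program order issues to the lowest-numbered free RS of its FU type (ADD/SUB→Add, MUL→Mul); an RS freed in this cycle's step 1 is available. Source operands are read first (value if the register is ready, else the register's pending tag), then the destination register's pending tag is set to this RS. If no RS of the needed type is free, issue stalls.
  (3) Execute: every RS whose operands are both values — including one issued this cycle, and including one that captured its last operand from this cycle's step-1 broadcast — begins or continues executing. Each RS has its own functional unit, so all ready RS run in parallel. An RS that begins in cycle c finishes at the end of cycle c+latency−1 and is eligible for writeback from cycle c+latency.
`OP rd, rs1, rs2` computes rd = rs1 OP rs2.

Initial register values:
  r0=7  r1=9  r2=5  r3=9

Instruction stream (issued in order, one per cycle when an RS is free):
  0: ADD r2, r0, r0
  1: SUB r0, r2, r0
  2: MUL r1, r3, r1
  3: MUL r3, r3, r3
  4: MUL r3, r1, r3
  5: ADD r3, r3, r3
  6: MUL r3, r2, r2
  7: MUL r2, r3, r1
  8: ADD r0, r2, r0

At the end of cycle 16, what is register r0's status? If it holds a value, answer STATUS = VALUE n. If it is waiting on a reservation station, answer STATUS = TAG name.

  c1: issue ADD r2<-Add1  regs: r0:7,r1:9,r2:Add1,r3:9
  c2: issue SUB r0<-Add2  regs: r0:Add2,r1:9,r2:Add1,r3:9
  c3: CDB Add1=14; issue MUL r1<-Mul1  regs: r0:Add2,r1:Mul1,r2:14,r3:9
  c4: issue MUL r3<-Mul2  regs: r0:Add2,r1:Mul1,r2:14,r3:Mul2
  c5: CDB Add2=7; stall  regs: r0:7,r1:Mul1,r2:14,r3:Mul2
  c6: stall  regs: r0:7,r1:Mul1,r2:14,r3:Mul2
  c7: stall  regs: r0:7,r1:Mul1,r2:14,r3:Mul2
  c8: CDB Mul1=81; issue MUL r3<-Mul1  regs: r0:7,r1:81,r2:14,r3:Mul1
  c9: CDB Mul2=81; issue ADD r3<-Add1  regs: r0:7,r1:81,r2:14,r3:Add1
  c10: issue MUL r3<-Mul2  regs: r0:7,r1:81,r2:14,r3:Mul2
  c11: stall  regs: r0:7,r1:81,r2:14,r3:Mul2
  c12: stall  regs: r0:7,r1:81,r2:14,r3:Mul2
  c13: stall  regs: r0:7,r1:81,r2:14,r3:Mul2
  c14: CDB Mul1=6561; issue MUL r2<-Mul1  regs: r0:7,r1:81,r2:Mul1,r3:Mul2
  c15: CDB Mul2=196; issue ADD r0<-Add2  regs: r0:Add2,r1:81,r2:Mul1,r3:196
  c16: CDB Add1=13122  regs: r0:Add2,r1:81,r2:Mul1,r3:196

STATUS = TAG Add2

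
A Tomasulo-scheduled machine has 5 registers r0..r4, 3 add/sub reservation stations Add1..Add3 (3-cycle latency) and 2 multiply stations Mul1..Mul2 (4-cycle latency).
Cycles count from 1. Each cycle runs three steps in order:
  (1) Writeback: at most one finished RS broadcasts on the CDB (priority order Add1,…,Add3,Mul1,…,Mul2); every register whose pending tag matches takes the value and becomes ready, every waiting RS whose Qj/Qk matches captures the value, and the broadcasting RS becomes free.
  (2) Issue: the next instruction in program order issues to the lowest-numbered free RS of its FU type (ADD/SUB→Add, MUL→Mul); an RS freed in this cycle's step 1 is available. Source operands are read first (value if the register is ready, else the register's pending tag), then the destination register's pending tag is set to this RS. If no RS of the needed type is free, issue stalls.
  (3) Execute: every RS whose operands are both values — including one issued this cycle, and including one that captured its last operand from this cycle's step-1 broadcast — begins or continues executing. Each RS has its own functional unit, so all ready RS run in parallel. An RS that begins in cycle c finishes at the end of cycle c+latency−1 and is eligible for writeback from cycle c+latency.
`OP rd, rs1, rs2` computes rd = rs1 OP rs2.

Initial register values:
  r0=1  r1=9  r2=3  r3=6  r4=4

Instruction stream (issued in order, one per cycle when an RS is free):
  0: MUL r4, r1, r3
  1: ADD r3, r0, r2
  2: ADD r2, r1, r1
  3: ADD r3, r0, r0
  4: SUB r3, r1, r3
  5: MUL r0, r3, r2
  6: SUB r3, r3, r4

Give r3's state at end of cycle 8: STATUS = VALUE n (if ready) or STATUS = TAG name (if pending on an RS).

c1: issue MUL r4<-Mul1 | r0:1,r1:9,r2:3,r3:6,r4:Mul1
c2: issue ADD r3<-Add1 | r0:1,r1:9,r2:3,r3:Add1,r4:Mul1
c3: issue ADD r2<-Add2 | r0:1,r1:9,r2:Add2,r3:Add1,r4:Mul1
c4: issue ADD r3<-Add3 | r0:1,r1:9,r2:Add2,r3:Add3,r4:Mul1
c5: CDB Add1=4; issue SUB r3<-Add1 | r0:1,r1:9,r2:Add2,r3:Add1,r4:Mul1
c6: CDB Add2=18; issue MUL r0<-Mul2 | r0:Mul2,r1:9,r2:18,r3:Add1,r4:Mul1
c7: CDB Add3=2; issue SUB r3<-Add2 | r0:Mul2,r1:9,r2:18,r3:Add2,r4:Mul1
c8: CDB Mul1=54 | r0:Mul2,r1:9,r2:18,r3:Add2,r4:54

STATUS = TAG Add2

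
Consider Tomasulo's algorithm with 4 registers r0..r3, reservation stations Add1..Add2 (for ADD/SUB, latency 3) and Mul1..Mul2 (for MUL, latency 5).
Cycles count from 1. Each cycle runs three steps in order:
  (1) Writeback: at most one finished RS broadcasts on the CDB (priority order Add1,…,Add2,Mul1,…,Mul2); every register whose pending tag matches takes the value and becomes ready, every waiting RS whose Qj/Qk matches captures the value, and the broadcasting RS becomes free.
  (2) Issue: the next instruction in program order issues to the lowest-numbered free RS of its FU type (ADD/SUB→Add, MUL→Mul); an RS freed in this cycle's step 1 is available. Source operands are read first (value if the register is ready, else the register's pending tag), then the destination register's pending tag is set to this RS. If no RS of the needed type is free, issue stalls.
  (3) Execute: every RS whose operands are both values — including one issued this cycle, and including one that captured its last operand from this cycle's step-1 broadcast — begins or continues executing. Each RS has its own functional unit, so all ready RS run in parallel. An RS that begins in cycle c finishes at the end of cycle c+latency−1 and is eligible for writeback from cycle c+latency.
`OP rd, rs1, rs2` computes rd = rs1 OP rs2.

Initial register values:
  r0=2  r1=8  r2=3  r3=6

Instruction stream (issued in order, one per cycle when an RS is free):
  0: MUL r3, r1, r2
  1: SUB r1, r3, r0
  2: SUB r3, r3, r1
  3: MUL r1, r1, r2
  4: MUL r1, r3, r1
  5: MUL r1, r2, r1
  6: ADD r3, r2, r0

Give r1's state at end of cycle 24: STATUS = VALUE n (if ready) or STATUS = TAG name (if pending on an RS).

c1: issue MUL r3<-Mul1 | r0:2,r1:8,r2:3,r3:Mul1
c2: issue SUB r1<-Add1 | r0:2,r1:Add1,r2:3,r3:Mul1
c3: issue SUB r3<-Add2 | r0:2,r1:Add1,r2:3,r3:Add2
c4: issue MUL r1<-Mul2 | r0:2,r1:Mul2,r2:3,r3:Add2
c5: stall | r0:2,r1:Mul2,r2:3,r3:Add2
c6: CDB Mul1=24; issue MUL r1<-Mul1 | r0:2,r1:Mul1,r2:3,r3:Add2
c7: stall | r0:2,r1:Mul1,r2:3,r3:Add2
c8: stall | r0:2,r1:Mul1,r2:3,r3:Add2
c9: CDB Add1=22; stall | r0:2,r1:Mul1,r2:3,r3:Add2
c10: stall | r0:2,r1:Mul1,r2:3,r3:Add2
c11: stall | r0:2,r1:Mul1,r2:3,r3:Add2
c12: CDB Add2=2; stall | r0:2,r1:Mul1,r2:3,r3:2
c13: stall | r0:2,r1:Mul1,r2:3,r3:2
c14: CDB Mul2=66; issue MUL r1<-Mul2 | r0:2,r1:Mul2,r2:3,r3:2
c15: issue ADD r3<-Add1 | r0:2,r1:Mul2,r2:3,r3:Add1
c16: - | r0:2,r1:Mul2,r2:3,r3:Add1
c17: - | r0:2,r1:Mul2,r2:3,r3:Add1
c18: CDB Add1=5 | r0:2,r1:Mul2,r2:3,r3:5
c19: CDB Mul1=132 | r0:2,r1:Mul2,r2:3,r3:5
c20: - | r0:2,r1:Mul2,r2:3,r3:5
c21: - | r0:2,r1:Mul2,r2:3,r3:5
c22: - | r0:2,r1:Mul2,r2:3,r3:5
c23: - | r0:2,r1:Mul2,r2:3,r3:5
c24: CDB Mul2=396 | r0:2,r1:396,r2:3,r3:5

STATUS = VALUE 396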